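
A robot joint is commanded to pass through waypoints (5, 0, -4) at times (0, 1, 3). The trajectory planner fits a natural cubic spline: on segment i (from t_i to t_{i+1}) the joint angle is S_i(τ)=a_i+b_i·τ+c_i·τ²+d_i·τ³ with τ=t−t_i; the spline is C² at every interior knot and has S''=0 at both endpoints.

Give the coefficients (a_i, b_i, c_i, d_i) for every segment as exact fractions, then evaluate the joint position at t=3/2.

  seg 0: a=5 b=-11/2 c=0 d=1/2
  seg 1: a=0 b=-4 c=3/2 d=-1/4
S(3/2) = -53/32

Δ: Δ0=-5, Δ1=-2
row 1: diag=6, rhs=18; c'=1/3, d'=3
back: M1=3
M: M0=0, M1=3, M2=0
seg 0: a=5, c=M0/2=0, d=(M1−M0)/(6·1)=1/2, b=Δ0−h0·(2M0+M1)/6=-11/2
seg 1: a=0, c=M1/2=3/2, d=(M2−M1)/(6·2)=-1/4, b=Δ1−h1·(2M1+M2)/6=-4
t_q=3/2 → seg 1, τ=1/2; S=0+-4·τ+3/2·τ²+-1/4·τ³=-53/32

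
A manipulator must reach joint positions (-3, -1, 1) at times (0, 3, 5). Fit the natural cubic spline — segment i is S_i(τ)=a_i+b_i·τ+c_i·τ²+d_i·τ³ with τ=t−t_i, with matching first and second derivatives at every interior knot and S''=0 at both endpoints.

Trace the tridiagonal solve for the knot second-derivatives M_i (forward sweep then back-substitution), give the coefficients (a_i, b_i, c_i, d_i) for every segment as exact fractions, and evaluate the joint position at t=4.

Δ: Δ0=2/3, Δ1=1
row 1: diag=10, rhs=2; c'=1/5, d'=1/5
back: M1=1/5
M: M0=0, M1=1/5, M2=0
seg 0: a=-3, c=M0/2=0, d=(M1−M0)/(6·3)=1/90, b=Δ0−h0·(2M0+M1)/6=17/30
seg 1: a=-1, c=M1/2=1/10, d=(M2−M1)/(6·2)=-1/60, b=Δ1−h1·(2M1+M2)/6=13/15
t_q=4 → seg 1, τ=1; S=-1+13/15·τ+1/10·τ²+-1/60·τ³=-1/20

  seg 0: a=-3 b=17/30 c=0 d=1/90
  seg 1: a=-1 b=13/15 c=1/10 d=-1/60
S(4) = -1/20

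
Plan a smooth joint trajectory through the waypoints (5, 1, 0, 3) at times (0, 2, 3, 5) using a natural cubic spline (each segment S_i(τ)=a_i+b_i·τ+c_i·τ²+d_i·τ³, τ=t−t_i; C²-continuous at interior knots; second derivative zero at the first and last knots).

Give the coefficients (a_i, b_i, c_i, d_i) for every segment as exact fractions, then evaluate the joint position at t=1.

  seg 0: a=5 b=-11/5 c=0 d=1/20
  seg 1: a=1 b=-8/5 c=3/10 d=3/10
  seg 2: a=0 b=-1/10 c=6/5 d=-1/5
S(1) = 57/20

Δ: Δ0=-2, Δ1=-1, Δ2=3/2
row 1: diag=6, rhs=6; c'=1/6, d'=1
row 2: denom=6−1·1/6=35/6; d'=(15−1·1)/(35/6)=12/5
back: M2=12/5
back: M1=1−1/6·12/5=3/5
M: M0=0, M1=3/5, M2=12/5, M3=0
seg 0: a=5, c=M0/2=0, d=(M1−M0)/(6·2)=1/20, b=Δ0−h0·(2M0+M1)/6=-11/5
seg 1: a=1, c=M1/2=3/10, d=(M2−M1)/(6·1)=3/10, b=Δ1−h1·(2M1+M2)/6=-8/5
seg 2: a=0, c=M2/2=6/5, d=(M3−M2)/(6·2)=-1/5, b=Δ2−h2·(2M2+M3)/6=-1/10
t_q=1 → seg 0, τ=1; S=5+-11/5·τ+0·τ²+1/20·τ³=57/20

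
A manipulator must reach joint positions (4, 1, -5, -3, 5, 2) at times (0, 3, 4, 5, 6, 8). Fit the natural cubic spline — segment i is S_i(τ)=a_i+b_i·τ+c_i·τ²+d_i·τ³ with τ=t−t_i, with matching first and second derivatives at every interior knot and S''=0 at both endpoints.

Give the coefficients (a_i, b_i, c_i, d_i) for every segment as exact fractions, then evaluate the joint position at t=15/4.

Δ: Δ0=-1, Δ1=-6, Δ2=2, Δ3=8, Δ4=-3/2
row 1: diag=8, rhs=-30; c'=1/8, d'=-15/4
row 2: denom=4−1·1/8=31/8; d'=(48−1·-15/4)/(31/8)=414/31
row 3: denom=4−1·8/31=116/31; d'=(36−1·414/31)/(116/31)=351/58
row 4: denom=6−1·31/116=665/116; d'=(-57−1·351/58)/(665/116)=-7314/665
back: M4=-7314/665
back: M3=351/58−31/116·-7314/665=5979/665
back: M2=414/31−8/31·5979/665=7338/665
back: M1=-15/4−1/8·7338/665=-3411/665
M: M0=0, M1=-3411/665, M2=7338/665, M3=5979/665, M4=-7314/665, M5=0
seg 0: a=4, c=M0/2=0, d=(M1−M0)/(6·3)=-379/1330, b=Δ0−h0·(2M0+M1)/6=2081/1330
seg 1: a=1, c=M1/2=-3411/1330, d=(M2−M1)/(6·1)=3583/1330, b=Δ1−h1·(2M1+M2)/6=-4076/665
seg 2: a=-5, c=M2/2=3669/665, d=(M3−M2)/(6·1)=-453/1330, b=Δ2−h2·(2M2+M3)/6=-845/266
seg 3: a=-3, c=M3/2=5979/1330, d=(M4−M3)/(6·1)=-633/190, b=Δ3−h3·(2M3+M4)/6=4546/665
seg 4: a=5, c=M4/2=-3657/665, d=(M5−M4)/(6·2)=1219/1330, b=Δ4−h4·(2M4+M5)/6=7757/1330
t_q=15/4 → seg 1, τ=3/4; S=1+-4076/665·τ+-3411/1330·τ²+3583/1330·τ³=-332231/85120

  seg 0: a=4 b=2081/1330 c=0 d=-379/1330
  seg 1: a=1 b=-4076/665 c=-3411/1330 d=3583/1330
  seg 2: a=-5 b=-845/266 c=3669/665 d=-453/1330
  seg 3: a=-3 b=4546/665 c=5979/1330 d=-633/190
  seg 4: a=5 b=7757/1330 c=-3657/665 d=1219/1330
S(15/4) = -332231/85120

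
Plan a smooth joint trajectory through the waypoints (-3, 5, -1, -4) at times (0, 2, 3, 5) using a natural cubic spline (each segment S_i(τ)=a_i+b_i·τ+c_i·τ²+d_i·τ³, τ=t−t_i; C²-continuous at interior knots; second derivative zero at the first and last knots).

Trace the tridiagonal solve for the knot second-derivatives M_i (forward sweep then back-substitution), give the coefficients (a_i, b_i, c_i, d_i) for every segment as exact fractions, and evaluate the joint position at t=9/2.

Δ: Δ0=4, Δ1=-6, Δ2=-3/2
row 1: diag=6, rhs=-60; c'=1/6, d'=-10
row 2: denom=6−1·1/6=35/6; d'=(27−1·-10)/(35/6)=222/35
back: M2=222/35
back: M1=-10−1/6·222/35=-387/35
M: M0=0, M1=-387/35, M2=222/35, M3=0
seg 0: a=-3, c=M0/2=0, d=(M1−M0)/(6·2)=-129/140, b=Δ0−h0·(2M0+M1)/6=269/35
seg 1: a=5, c=M1/2=-387/70, d=(M2−M1)/(6·1)=29/10, b=Δ1−h1·(2M1+M2)/6=-118/35
seg 2: a=-1, c=M2/2=111/35, d=(M3−M2)/(6·2)=-37/70, b=Δ2−h2·(2M2+M3)/6=-401/70
t_q=9/2 → seg 2, τ=3/2; S=-1+-401/70·τ+111/35·τ²+-37/70·τ³=-475/112

  seg 0: a=-3 b=269/35 c=0 d=-129/140
  seg 1: a=5 b=-118/35 c=-387/70 d=29/10
  seg 2: a=-1 b=-401/70 c=111/35 d=-37/70
S(9/2) = -475/112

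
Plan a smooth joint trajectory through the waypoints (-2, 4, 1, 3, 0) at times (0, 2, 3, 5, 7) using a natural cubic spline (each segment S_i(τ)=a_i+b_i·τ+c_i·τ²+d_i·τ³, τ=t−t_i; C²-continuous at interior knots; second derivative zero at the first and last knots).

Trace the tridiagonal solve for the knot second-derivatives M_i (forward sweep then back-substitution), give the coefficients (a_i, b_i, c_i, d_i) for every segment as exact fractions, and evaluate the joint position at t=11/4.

Δ: Δ0=3, Δ1=-3, Δ2=1, Δ3=-3/2
row 1: diag=6, rhs=-36; c'=1/6, d'=-6
row 2: denom=6−1·1/6=35/6; d'=(24−1·-6)/(35/6)=36/7
row 3: denom=8−2·12/35=256/35; d'=(-15−2·36/7)/(256/35)=-885/256
back: M3=-885/256
back: M2=36/7−12/35·-885/256=405/64
back: M1=-6−1/6·405/64=-903/128
M: M0=0, M1=-903/128, M2=405/64, M3=-885/256, M4=0
seg 0: a=-2, c=M0/2=0, d=(M1−M0)/(6·2)=-301/512, b=Δ0−h0·(2M0+M1)/6=685/128
seg 1: a=4, c=M1/2=-903/256, d=(M2−M1)/(6·1)=571/256, b=Δ1−h1·(2M1+M2)/6=-109/64
seg 2: a=1, c=M2/2=405/128, d=(M3−M2)/(6·2)=-835/1024, b=Δ2−h2·(2M2+M3)/6=-529/256
seg 3: a=3, c=M3/2=-885/512, d=(M4−M3)/(6·2)=295/1024, b=Δ3−h3·(2M3+M4)/6=103/128
t_q=11/4 → seg 1, τ=3/4; S=4+-109/64·τ+-903/256·τ²+571/256·τ³=27517/16384

  seg 0: a=-2 b=685/128 c=0 d=-301/512
  seg 1: a=4 b=-109/64 c=-903/256 d=571/256
  seg 2: a=1 b=-529/256 c=405/128 d=-835/1024
  seg 3: a=3 b=103/128 c=-885/512 d=295/1024
S(11/4) = 27517/16384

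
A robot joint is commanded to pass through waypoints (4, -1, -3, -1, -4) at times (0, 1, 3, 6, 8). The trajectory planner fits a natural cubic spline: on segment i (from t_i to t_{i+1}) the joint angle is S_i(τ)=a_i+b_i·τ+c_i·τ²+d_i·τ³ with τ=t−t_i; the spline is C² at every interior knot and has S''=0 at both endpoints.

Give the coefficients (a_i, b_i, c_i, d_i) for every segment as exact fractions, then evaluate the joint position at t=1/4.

  seg 0: a=4 b=-8543/1518 c=0 d=953/1518
  seg 1: a=-1 b=-2842/759 c=953/506 d=-194/759
  seg 2: a=-3 b=548/759 c=177/506 d=-559/4554
  seg 3: a=-1 b=-749/1518 c=-191/253 d=191/1518
S(1/4) = 84291/32384

Δ: Δ0=-5, Δ1=-1, Δ2=2/3, Δ3=-3/2
row 1: diag=6, rhs=24; c'=1/3, d'=4
row 2: denom=10−2·1/3=28/3; d'=(10−2·4)/(28/3)=3/14
row 3: denom=10−3·9/28=253/28; d'=(-13−3·3/14)/(253/28)=-382/253
back: M3=-382/253
back: M2=3/14−9/28·-382/253=177/253
back: M1=4−1/3·177/253=953/253
M: M0=0, M1=953/253, M2=177/253, M3=-382/253, M4=0
seg 0: a=4, c=M0/2=0, d=(M1−M0)/(6·1)=953/1518, b=Δ0−h0·(2M0+M1)/6=-8543/1518
seg 1: a=-1, c=M1/2=953/506, d=(M2−M1)/(6·2)=-194/759, b=Δ1−h1·(2M1+M2)/6=-2842/759
seg 2: a=-3, c=M2/2=177/506, d=(M3−M2)/(6·3)=-559/4554, b=Δ2−h2·(2M2+M3)/6=548/759
seg 3: a=-1, c=M3/2=-191/253, d=(M4−M3)/(6·2)=191/1518, b=Δ3−h3·(2M3+M4)/6=-749/1518
t_q=1/4 → seg 0, τ=1/4; S=4+-8543/1518·τ+0·τ²+953/1518·τ³=84291/32384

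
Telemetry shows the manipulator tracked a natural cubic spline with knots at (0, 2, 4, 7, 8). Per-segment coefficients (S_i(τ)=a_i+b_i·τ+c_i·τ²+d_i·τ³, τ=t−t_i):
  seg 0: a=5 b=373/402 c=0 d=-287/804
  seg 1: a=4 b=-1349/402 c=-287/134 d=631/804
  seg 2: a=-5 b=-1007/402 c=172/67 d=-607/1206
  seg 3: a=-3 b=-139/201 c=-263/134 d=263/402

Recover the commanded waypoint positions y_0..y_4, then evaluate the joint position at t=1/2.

y_0=5 y_1=4 y_2=-5 y_3=-3 y_4=-5
S(1/2) = 11619/2144

y_0 = S_0(0) = a_0 = 5
y_1 = S_1(0) = a_1 = 4
y_2 = S_2(0) = a_2 = -5
y_3 = S_3(0) = a_3 = -3
y_4 = S_3(1) = -5
t_q=1/2 is in segment 0 (τ=1/2); S_0(τ)=11619/2144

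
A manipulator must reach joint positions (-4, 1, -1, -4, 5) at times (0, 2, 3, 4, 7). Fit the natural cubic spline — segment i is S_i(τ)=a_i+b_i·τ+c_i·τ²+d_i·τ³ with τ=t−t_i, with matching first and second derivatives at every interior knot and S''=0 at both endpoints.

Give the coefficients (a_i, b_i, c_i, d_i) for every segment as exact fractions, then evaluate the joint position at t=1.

  seg 0: a=-4 b=348/89 c=0 d=-251/712
  seg 1: a=1 b=-57/178 c=-753/356 d=155/356
  seg 2: a=-1 b=-1155/356 c=-72/89 d=375/356
  seg 3: a=-4 b=-303/178 c=837/356 d=-93/356
S(1) = -315/712

Δ: Δ0=5/2, Δ1=-2, Δ2=-3, Δ3=3
row 1: diag=6, rhs=-27; c'=1/6, d'=-9/2
row 2: denom=4−1·1/6=23/6; d'=(-6−1·-9/2)/(23/6)=-9/23
row 3: denom=8−1·6/23=178/23; d'=(36−1·-9/23)/(178/23)=837/178
back: M3=837/178
back: M2=-9/23−6/23·837/178=-144/89
back: M1=-9/2−1/6·-144/89=-753/178
M: M0=0, M1=-753/178, M2=-144/89, M3=837/178, M4=0
seg 0: a=-4, c=M0/2=0, d=(M1−M0)/(6·2)=-251/712, b=Δ0−h0·(2M0+M1)/6=348/89
seg 1: a=1, c=M1/2=-753/356, d=(M2−M1)/(6·1)=155/356, b=Δ1−h1·(2M1+M2)/6=-57/178
seg 2: a=-1, c=M2/2=-72/89, d=(M3−M2)/(6·1)=375/356, b=Δ2−h2·(2M2+M3)/6=-1155/356
seg 3: a=-4, c=M3/2=837/356, d=(M4−M3)/(6·3)=-93/356, b=Δ3−h3·(2M3+M4)/6=-303/178
t_q=1 → seg 0, τ=1; S=-4+348/89·τ+0·τ²+-251/712·τ³=-315/712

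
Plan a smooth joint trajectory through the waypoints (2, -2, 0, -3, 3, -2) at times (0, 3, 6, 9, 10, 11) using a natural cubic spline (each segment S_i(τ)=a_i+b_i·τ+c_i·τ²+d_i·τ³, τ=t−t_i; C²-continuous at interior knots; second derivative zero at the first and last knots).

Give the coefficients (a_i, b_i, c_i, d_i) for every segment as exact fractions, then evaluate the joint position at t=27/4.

  seg 0: a=2 b=-2846/1251 c=0 d=1178/11259
  seg 1: a=-2 b=688/1251 c=1178/1251 d=-3388/11259
  seg 2: a=0 b=-2408/1251 c=-2210/1251 d=7787/11259
  seg 3: a=-3 b=7693/1251 c=1859/417 d=-5764/1251
  seg 4: a=3 b=1555/1251 c=-3905/417 d=3905/1251
S(27/4) = -19087/8896

Δ: Δ0=-4/3, Δ1=2/3, Δ2=-1, Δ3=6, Δ4=-5
row 1: diag=12, rhs=12; c'=1/4, d'=1
row 2: denom=12−3·1/4=45/4; d'=(-10−3·1)/(45/4)=-52/45
row 3: denom=8−3·4/15=36/5; d'=(42−3·-52/45)/(36/5)=341/54
row 4: denom=4−1·5/36=139/36; d'=(-66−1·341/54)/(139/36)=-7810/417
back: M4=-7810/417
back: M3=341/54−5/36·-7810/417=3718/417
back: M2=-52/45−4/15·3718/417=-4420/1251
back: M1=1−1/4·-4420/1251=2356/1251
M: M0=0, M1=2356/1251, M2=-4420/1251, M3=3718/417, M4=-7810/417, M5=0
seg 0: a=2, c=M0/2=0, d=(M1−M0)/(6·3)=1178/11259, b=Δ0−h0·(2M0+M1)/6=-2846/1251
seg 1: a=-2, c=M1/2=1178/1251, d=(M2−M1)/(6·3)=-3388/11259, b=Δ1−h1·(2M1+M2)/6=688/1251
seg 2: a=0, c=M2/2=-2210/1251, d=(M3−M2)/(6·3)=7787/11259, b=Δ2−h2·(2M2+M3)/6=-2408/1251
seg 3: a=-3, c=M3/2=1859/417, d=(M4−M3)/(6·1)=-5764/1251, b=Δ3−h3·(2M3+M4)/6=7693/1251
seg 4: a=3, c=M4/2=-3905/417, d=(M5−M4)/(6·1)=3905/1251, b=Δ4−h4·(2M4+M5)/6=1555/1251
t_q=27/4 → seg 2, τ=3/4; S=0+-2408/1251·τ+-2210/1251·τ²+7787/11259·τ³=-19087/8896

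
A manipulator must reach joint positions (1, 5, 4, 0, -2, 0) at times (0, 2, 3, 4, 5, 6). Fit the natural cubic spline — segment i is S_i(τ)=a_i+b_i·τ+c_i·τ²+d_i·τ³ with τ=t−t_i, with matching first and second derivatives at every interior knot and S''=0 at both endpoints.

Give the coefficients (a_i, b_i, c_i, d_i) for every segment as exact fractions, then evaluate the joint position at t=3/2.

Δ: Δ0=2, Δ1=-1, Δ2=-4, Δ3=-2, Δ4=2
row 1: diag=6, rhs=-18; c'=1/6, d'=-3
row 2: denom=4−1·1/6=23/6; d'=(-18−1·-3)/(23/6)=-90/23
row 3: denom=4−1·6/23=86/23; d'=(12−1·-90/23)/(86/23)=183/43
row 4: denom=4−1·23/86=321/86; d'=(24−1·183/43)/(321/86)=566/107
back: M4=566/107
back: M3=183/43−23/86·566/107=304/107
back: M2=-90/23−6/23·304/107=-498/107
back: M1=-3−1/6·-498/107=-238/107
M: M0=0, M1=-238/107, M2=-498/107, M3=304/107, M4=566/107, M5=0
seg 0: a=1, c=M0/2=0, d=(M1−M0)/(6·2)=-119/642, b=Δ0−h0·(2M0+M1)/6=880/321
seg 1: a=5, c=M1/2=-119/107, d=(M2−M1)/(6·1)=-130/321, b=Δ1−h1·(2M1+M2)/6=166/321
seg 2: a=4, c=M2/2=-249/107, d=(M3−M2)/(6·1)=401/321, b=Δ2−h2·(2M2+M3)/6=-938/321
seg 3: a=0, c=M3/2=152/107, d=(M4−M3)/(6·1)=131/321, b=Δ3−h3·(2M3+M4)/6=-1229/321
seg 4: a=-2, c=M4/2=283/107, d=(M5−M4)/(6·1)=-283/321, b=Δ4−h4·(2M4+M5)/6=76/321
t_q=3/2 → seg 0, τ=3/2; S=1+880/321·τ+0·τ²+-119/642·τ³=7681/1712

  seg 0: a=1 b=880/321 c=0 d=-119/642
  seg 1: a=5 b=166/321 c=-119/107 d=-130/321
  seg 2: a=4 b=-938/321 c=-249/107 d=401/321
  seg 3: a=0 b=-1229/321 c=152/107 d=131/321
  seg 4: a=-2 b=76/321 c=283/107 d=-283/321
S(3/2) = 7681/1712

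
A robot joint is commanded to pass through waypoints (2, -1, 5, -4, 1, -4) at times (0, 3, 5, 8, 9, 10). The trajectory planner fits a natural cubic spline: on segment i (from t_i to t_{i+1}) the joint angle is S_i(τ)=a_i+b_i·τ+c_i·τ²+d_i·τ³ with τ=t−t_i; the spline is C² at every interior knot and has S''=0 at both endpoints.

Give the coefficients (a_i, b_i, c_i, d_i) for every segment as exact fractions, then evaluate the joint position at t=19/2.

Δ: Δ0=-1, Δ1=3, Δ2=-3, Δ3=5, Δ4=-5
row 1: diag=10, rhs=24; c'=1/5, d'=12/5
row 2: denom=10−2·1/5=48/5; d'=(-36−2·12/5)/(48/5)=-17/4
row 3: denom=8−3·5/16=113/16; d'=(48−3·-17/4)/(113/16)=972/113
row 4: denom=4−1·16/113=436/113; d'=(-60−1·972/113)/(436/113)=-1938/109
back: M4=-1938/109
back: M3=972/113−16/113·-1938/109=1212/109
back: M2=-17/4−5/16·1212/109=-842/109
back: M1=12/5−1/5·-842/109=430/109
M: M0=0, M1=430/109, M2=-842/109, M3=1212/109, M4=-1938/109, M5=0
seg 0: a=2, c=M0/2=0, d=(M1−M0)/(6·3)=215/981, b=Δ0−h0·(2M0+M1)/6=-324/109
seg 1: a=-1, c=M1/2=215/109, d=(M2−M1)/(6·2)=-106/109, b=Δ1−h1·(2M1+M2)/6=321/109
seg 2: a=5, c=M2/2=-421/109, d=(M3−M2)/(6·3)=1027/981, b=Δ2−h2·(2M2+M3)/6=-91/109
seg 3: a=-4, c=M3/2=606/109, d=(M4−M3)/(6·1)=-525/109, b=Δ3−h3·(2M3+M4)/6=464/109
seg 4: a=1, c=M4/2=-969/109, d=(M5−M4)/(6·1)=323/109, b=Δ4−h4·(2M4+M5)/6=101/109
t_q=19/2 → seg 4, τ=1/2; S=1+101/109·τ+-969/109·τ²+323/109·τ³=-339/872

  seg 0: a=2 b=-324/109 c=0 d=215/981
  seg 1: a=-1 b=321/109 c=215/109 d=-106/109
  seg 2: a=5 b=-91/109 c=-421/109 d=1027/981
  seg 3: a=-4 b=464/109 c=606/109 d=-525/109
  seg 4: a=1 b=101/109 c=-969/109 d=323/109
S(19/2) = -339/872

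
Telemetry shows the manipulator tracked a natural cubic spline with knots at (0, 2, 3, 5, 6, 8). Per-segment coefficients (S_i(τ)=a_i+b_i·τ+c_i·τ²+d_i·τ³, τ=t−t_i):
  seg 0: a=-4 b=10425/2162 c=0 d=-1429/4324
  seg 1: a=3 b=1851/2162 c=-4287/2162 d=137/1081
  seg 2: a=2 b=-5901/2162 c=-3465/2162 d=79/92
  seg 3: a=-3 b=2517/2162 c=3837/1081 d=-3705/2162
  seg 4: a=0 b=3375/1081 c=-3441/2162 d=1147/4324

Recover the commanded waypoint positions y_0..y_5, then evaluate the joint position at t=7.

y_0=-4 y_1=3 y_2=2 y_3=-3 y_4=0 y_5=2
S(7) = 7765/4324

y_0 = S_0(0) = a_0 = -4
y_1 = S_1(0) = a_1 = 3
y_2 = S_2(0) = a_2 = 2
y_3 = S_3(0) = a_3 = -3
y_4 = S_4(0) = a_4 = 0
y_5 = S_4(2) = 2
t_q=7 is in segment 4 (τ=1); S_4(τ)=7765/4324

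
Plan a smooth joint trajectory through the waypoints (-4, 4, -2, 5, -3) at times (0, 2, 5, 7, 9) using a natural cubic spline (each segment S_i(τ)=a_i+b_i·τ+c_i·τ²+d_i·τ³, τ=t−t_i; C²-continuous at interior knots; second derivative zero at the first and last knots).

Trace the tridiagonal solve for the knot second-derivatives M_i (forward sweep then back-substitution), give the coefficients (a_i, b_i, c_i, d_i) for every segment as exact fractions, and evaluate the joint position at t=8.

  seg 0: a=-4 b=2009/344 c=0 d=-633/1376
  seg 1: a=4 b=55/172 c=-1899/688 d=1367/2064
  seg 2: a=-2 b=1129/688 c=1101/344 d=-3125/2752
  seg 3: a=5 b=281/344 c=-4971/1376 d=1657/2752
S(8) = 7723/2752

Δ: Δ0=4, Δ1=-2, Δ2=7/2, Δ3=-4
row 1: diag=10, rhs=-36; c'=3/10, d'=-18/5
row 2: denom=10−3·3/10=91/10; d'=(33−3·-18/5)/(91/10)=438/91
row 3: denom=8−2·20/91=688/91; d'=(-45−2·438/91)/(688/91)=-4971/688
back: M3=-4971/688
back: M2=438/91−20/91·-4971/688=1101/172
back: M1=-18/5−3/10·1101/172=-1899/344
M: M0=0, M1=-1899/344, M2=1101/172, M3=-4971/688, M4=0
seg 0: a=-4, c=M0/2=0, d=(M1−M0)/(6·2)=-633/1376, b=Δ0−h0·(2M0+M1)/6=2009/344
seg 1: a=4, c=M1/2=-1899/688, d=(M2−M1)/(6·3)=1367/2064, b=Δ1−h1·(2M1+M2)/6=55/172
seg 2: a=-2, c=M2/2=1101/344, d=(M3−M2)/(6·2)=-3125/2752, b=Δ2−h2·(2M2+M3)/6=1129/688
seg 3: a=5, c=M3/2=-4971/1376, d=(M4−M3)/(6·2)=1657/2752, b=Δ3−h3·(2M3+M4)/6=281/344
t_q=8 → seg 3, τ=1; S=5+281/344·τ+-4971/1376·τ²+1657/2752·τ³=7723/2752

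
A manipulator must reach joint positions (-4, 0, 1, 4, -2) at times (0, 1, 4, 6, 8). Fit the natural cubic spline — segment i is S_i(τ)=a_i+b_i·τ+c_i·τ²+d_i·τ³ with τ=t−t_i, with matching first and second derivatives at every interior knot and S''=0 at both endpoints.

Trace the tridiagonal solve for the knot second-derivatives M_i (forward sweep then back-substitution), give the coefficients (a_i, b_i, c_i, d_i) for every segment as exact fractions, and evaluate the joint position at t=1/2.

  seg 0: a=-4 b=7433/1608 c=0 d=-1001/1608
  seg 1: a=0 b=2215/804 c=-1001/536 d=1705/4824
  seg 2: a=1 b=1757/1608 c=88/67 d=-3569/6432
  seg 3: a=4 b=-251/804 c=-2161/1072 d=2161/6432
S(1/2) = -7575/4288

Δ: Δ0=4, Δ1=1/3, Δ2=3/2, Δ3=-3
row 1: diag=8, rhs=-22; c'=3/8, d'=-11/4
row 2: denom=10−3·3/8=71/8; d'=(7−3·-11/4)/(71/8)=122/71
row 3: denom=8−2·16/71=536/71; d'=(-27−2·122/71)/(536/71)=-2161/536
back: M3=-2161/536
back: M2=122/71−16/71·-2161/536=176/67
back: M1=-11/4−3/8·176/67=-1001/268
M: M0=0, M1=-1001/268, M2=176/67, M3=-2161/536, M4=0
seg 0: a=-4, c=M0/2=0, d=(M1−M0)/(6·1)=-1001/1608, b=Δ0−h0·(2M0+M1)/6=7433/1608
seg 1: a=0, c=M1/2=-1001/536, d=(M2−M1)/(6·3)=1705/4824, b=Δ1−h1·(2M1+M2)/6=2215/804
seg 2: a=1, c=M2/2=88/67, d=(M3−M2)/(6·2)=-3569/6432, b=Δ2−h2·(2M2+M3)/6=1757/1608
seg 3: a=4, c=M3/2=-2161/1072, d=(M4−M3)/(6·2)=2161/6432, b=Δ3−h3·(2M3+M4)/6=-251/804
t_q=1/2 → seg 0, τ=1/2; S=-4+7433/1608·τ+0·τ²+-1001/1608·τ³=-7575/4288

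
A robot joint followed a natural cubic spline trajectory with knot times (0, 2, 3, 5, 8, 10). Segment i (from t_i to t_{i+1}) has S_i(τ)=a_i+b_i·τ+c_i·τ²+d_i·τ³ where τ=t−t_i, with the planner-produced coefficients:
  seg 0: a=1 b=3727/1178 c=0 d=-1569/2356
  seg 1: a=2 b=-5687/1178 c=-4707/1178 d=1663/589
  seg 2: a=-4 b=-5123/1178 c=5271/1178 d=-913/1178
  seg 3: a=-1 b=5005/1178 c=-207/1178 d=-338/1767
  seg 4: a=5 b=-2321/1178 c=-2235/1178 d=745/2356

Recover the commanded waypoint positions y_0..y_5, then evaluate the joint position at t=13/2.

y_0=1 y_1=2 y_2=-4 y_3=-1 y_4=5 y_5=-4
S(13/2) = 20413/4712

y_0 = S_0(0) = a_0 = 1
y_1 = S_1(0) = a_1 = 2
y_2 = S_2(0) = a_2 = -4
y_3 = S_3(0) = a_3 = -1
y_4 = S_4(0) = a_4 = 5
y_5 = S_4(2) = -4
t_q=13/2 is in segment 3 (τ=3/2); S_3(τ)=20413/4712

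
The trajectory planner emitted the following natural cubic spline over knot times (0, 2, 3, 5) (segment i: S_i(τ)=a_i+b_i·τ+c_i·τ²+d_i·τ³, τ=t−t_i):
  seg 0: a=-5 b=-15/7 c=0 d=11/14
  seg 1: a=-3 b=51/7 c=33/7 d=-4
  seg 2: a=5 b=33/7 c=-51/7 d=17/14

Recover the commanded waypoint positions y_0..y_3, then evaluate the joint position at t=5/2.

y_0 = S_0(0) = a_0 = -5
y_1 = S_1(0) = a_1 = -3
y_2 = S_2(0) = a_2 = 5
y_3 = S_2(2) = -5
t_q=5/2 is in segment 1 (τ=1/2); S_1(τ)=37/28

y_0=-5 y_1=-3 y_2=5 y_3=-5
S(5/2) = 37/28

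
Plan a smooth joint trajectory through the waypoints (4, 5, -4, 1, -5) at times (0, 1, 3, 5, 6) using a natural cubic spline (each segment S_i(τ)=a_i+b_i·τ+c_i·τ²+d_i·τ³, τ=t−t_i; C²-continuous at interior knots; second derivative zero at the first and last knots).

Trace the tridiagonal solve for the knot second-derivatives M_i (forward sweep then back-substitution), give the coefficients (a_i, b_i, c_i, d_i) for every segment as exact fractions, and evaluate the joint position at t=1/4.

  seg 0: a=4 b=5/2 c=0 d=-3/2
  seg 1: a=5 b=-2 c=-9/2 d=13/8
  seg 2: a=-4 b=-1/2 c=21/4 d=-15/8
  seg 3: a=1 b=-2 c=-6 d=2
S(1/4) = 589/128

Δ: Δ0=1, Δ1=-9/2, Δ2=5/2, Δ3=-6
row 1: diag=6, rhs=-33; c'=1/3, d'=-11/2
row 2: denom=8−2·1/3=22/3; d'=(42−2·-11/2)/(22/3)=159/22
row 3: denom=6−2·3/11=60/11; d'=(-51−2·159/22)/(60/11)=-12
back: M3=-12
back: M2=159/22−3/11·-12=21/2
back: M1=-11/2−1/3·21/2=-9
M: M0=0, M1=-9, M2=21/2, M3=-12, M4=0
seg 0: a=4, c=M0/2=0, d=(M1−M0)/(6·1)=-3/2, b=Δ0−h0·(2M0+M1)/6=5/2
seg 1: a=5, c=M1/2=-9/2, d=(M2−M1)/(6·2)=13/8, b=Δ1−h1·(2M1+M2)/6=-2
seg 2: a=-4, c=M2/2=21/4, d=(M3−M2)/(6·2)=-15/8, b=Δ2−h2·(2M2+M3)/6=-1/2
seg 3: a=1, c=M3/2=-6, d=(M4−M3)/(6·1)=2, b=Δ3−h3·(2M3+M4)/6=-2
t_q=1/4 → seg 0, τ=1/4; S=4+5/2·τ+0·τ²+-3/2·τ³=589/128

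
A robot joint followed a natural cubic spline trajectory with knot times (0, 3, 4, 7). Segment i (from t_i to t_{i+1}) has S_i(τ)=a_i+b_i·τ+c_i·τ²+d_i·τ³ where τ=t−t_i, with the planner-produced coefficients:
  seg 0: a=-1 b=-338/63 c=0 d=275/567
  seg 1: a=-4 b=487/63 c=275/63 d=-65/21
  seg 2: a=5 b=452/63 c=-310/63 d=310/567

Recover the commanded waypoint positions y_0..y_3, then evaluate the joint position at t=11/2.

y_0=-1 y_1=-4 y_2=5 y_3=-3
S(11/2) = 183/28

y_0 = S_0(0) = a_0 = -1
y_1 = S_1(0) = a_1 = -4
y_2 = S_2(0) = a_2 = 5
y_3 = S_2(3) = -3
t_q=11/2 is in segment 2 (τ=3/2); S_2(τ)=183/28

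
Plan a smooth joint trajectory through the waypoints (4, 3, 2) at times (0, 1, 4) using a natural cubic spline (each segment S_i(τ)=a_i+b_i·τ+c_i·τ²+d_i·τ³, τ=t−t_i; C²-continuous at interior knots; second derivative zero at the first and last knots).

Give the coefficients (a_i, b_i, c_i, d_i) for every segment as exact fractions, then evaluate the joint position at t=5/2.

Δ: Δ0=-1, Δ1=-1/3
row 1: diag=8, rhs=4; c'=3/8, d'=1/2
back: M1=1/2
M: M0=0, M1=1/2, M2=0
seg 0: a=4, c=M0/2=0, d=(M1−M0)/(6·1)=1/12, b=Δ0−h0·(2M0+M1)/6=-13/12
seg 1: a=3, c=M1/2=1/4, d=(M2−M1)/(6·3)=-1/36, b=Δ1−h1·(2M1+M2)/6=-5/6
t_q=5/2 → seg 1, τ=3/2; S=3+-5/6·τ+1/4·τ²+-1/36·τ³=71/32

  seg 0: a=4 b=-13/12 c=0 d=1/12
  seg 1: a=3 b=-5/6 c=1/4 d=-1/36
S(5/2) = 71/32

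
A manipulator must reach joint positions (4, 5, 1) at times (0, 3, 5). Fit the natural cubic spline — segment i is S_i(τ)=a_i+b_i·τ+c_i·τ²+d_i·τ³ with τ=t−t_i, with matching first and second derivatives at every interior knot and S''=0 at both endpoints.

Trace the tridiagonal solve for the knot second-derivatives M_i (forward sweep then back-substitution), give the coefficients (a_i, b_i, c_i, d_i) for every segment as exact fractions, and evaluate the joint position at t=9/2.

  seg 0: a=4 b=31/30 c=0 d=-7/90
  seg 1: a=5 b=-16/15 c=-7/10 d=7/60
S(9/2) = 71/32

Δ: Δ0=1/3, Δ1=-2
row 1: diag=10, rhs=-14; c'=1/5, d'=-7/5
back: M1=-7/5
M: M0=0, M1=-7/5, M2=0
seg 0: a=4, c=M0/2=0, d=(M1−M0)/(6·3)=-7/90, b=Δ0−h0·(2M0+M1)/6=31/30
seg 1: a=5, c=M1/2=-7/10, d=(M2−M1)/(6·2)=7/60, b=Δ1−h1·(2M1+M2)/6=-16/15
t_q=9/2 → seg 1, τ=3/2; S=5+-16/15·τ+-7/10·τ²+7/60·τ³=71/32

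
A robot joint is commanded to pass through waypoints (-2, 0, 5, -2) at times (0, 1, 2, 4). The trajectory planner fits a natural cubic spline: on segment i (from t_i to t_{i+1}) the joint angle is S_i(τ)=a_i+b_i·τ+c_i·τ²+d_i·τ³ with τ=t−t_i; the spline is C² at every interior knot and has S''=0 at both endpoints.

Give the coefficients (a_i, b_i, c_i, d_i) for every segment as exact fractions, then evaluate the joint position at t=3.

Δ: Δ0=2, Δ1=5, Δ2=-7/2
row 1: diag=4, rhs=18; c'=1/4, d'=9/2
row 2: denom=6−1·1/4=23/4; d'=(-51−1·9/2)/(23/4)=-222/23
back: M2=-222/23
back: M1=9/2−1/4·-222/23=159/23
M: M0=0, M1=159/23, M2=-222/23, M3=0
seg 0: a=-2, c=M0/2=0, d=(M1−M0)/(6·1)=53/46, b=Δ0−h0·(2M0+M1)/6=39/46
seg 1: a=0, c=M1/2=159/46, d=(M2−M1)/(6·1)=-127/46, b=Δ1−h1·(2M1+M2)/6=99/23
seg 2: a=5, c=M2/2=-111/23, d=(M3−M2)/(6·2)=37/46, b=Δ2−h2·(2M2+M3)/6=135/46
t_q=3 → seg 2, τ=1; S=5+135/46·τ+-111/23·τ²+37/46·τ³=90/23

  seg 0: a=-2 b=39/46 c=0 d=53/46
  seg 1: a=0 b=99/23 c=159/46 d=-127/46
  seg 2: a=5 b=135/46 c=-111/23 d=37/46
S(3) = 90/23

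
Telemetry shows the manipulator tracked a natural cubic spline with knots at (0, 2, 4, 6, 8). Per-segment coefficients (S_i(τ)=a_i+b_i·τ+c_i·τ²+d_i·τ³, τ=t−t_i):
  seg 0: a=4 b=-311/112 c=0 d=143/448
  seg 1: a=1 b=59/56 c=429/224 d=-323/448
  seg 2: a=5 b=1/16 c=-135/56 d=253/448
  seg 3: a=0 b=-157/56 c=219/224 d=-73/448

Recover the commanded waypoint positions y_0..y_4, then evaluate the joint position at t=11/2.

y_0 = S_0(0) = a_0 = 4
y_1 = S_1(0) = a_1 = 1
y_2 = S_2(0) = a_2 = 5
y_3 = S_3(0) = a_3 = 0
y_4 = S_3(2) = -3
t_q=11/2 is in segment 2 (τ=3/2); S_2(τ)=5647/3584

y_0=4 y_1=1 y_2=5 y_3=0 y_4=-3
S(11/2) = 5647/3584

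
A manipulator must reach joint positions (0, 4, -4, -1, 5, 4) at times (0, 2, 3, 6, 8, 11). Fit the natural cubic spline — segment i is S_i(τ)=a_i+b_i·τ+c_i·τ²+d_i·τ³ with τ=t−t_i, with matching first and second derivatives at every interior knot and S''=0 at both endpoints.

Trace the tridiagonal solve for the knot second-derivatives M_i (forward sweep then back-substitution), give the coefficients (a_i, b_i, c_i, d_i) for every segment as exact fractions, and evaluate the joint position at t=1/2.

  seg 0: a=0 b=5768/993 c=0 d=-1891/1986
  seg 1: a=4 b=-5578/993 c=-1891/331 d=3307/993
  seg 2: a=-4 b=-7003/993 c=1416/331 d=-4748/8937
  seg 3: a=-1 b=4241/993 c=-500/993 d=-131/1986
  seg 4: a=5 b=485/331 c=-893/993 d=893/8937
S(1/2) = 14751/5296

Δ: Δ0=2, Δ1=-8, Δ2=1, Δ3=3, Δ4=-1/3
row 1: diag=6, rhs=-60; c'=1/6, d'=-10
row 2: denom=8−1·1/6=47/6; d'=(54−1·-10)/(47/6)=384/47
row 3: denom=10−3·18/47=416/47; d'=(12−3·384/47)/(416/47)=-147/104
row 4: denom=10−2·47/208=993/104; d'=(-20−2·-147/104)/(993/104)=-1786/993
back: M4=-1786/993
back: M3=-147/104−47/208·-1786/993=-1000/993
back: M2=384/47−18/47·-1000/993=2832/331
back: M1=-10−1/6·2832/331=-3782/331
M: M0=0, M1=-3782/331, M2=2832/331, M3=-1000/993, M4=-1786/993, M5=0
seg 0: a=0, c=M0/2=0, d=(M1−M0)/(6·2)=-1891/1986, b=Δ0−h0·(2M0+M1)/6=5768/993
seg 1: a=4, c=M1/2=-1891/331, d=(M2−M1)/(6·1)=3307/993, b=Δ1−h1·(2M1+M2)/6=-5578/993
seg 2: a=-4, c=M2/2=1416/331, d=(M3−M2)/(6·3)=-4748/8937, b=Δ2−h2·(2M2+M3)/6=-7003/993
seg 3: a=-1, c=M3/2=-500/993, d=(M4−M3)/(6·2)=-131/1986, b=Δ3−h3·(2M3+M4)/6=4241/993
seg 4: a=5, c=M4/2=-893/993, d=(M5−M4)/(6·3)=893/8937, b=Δ4−h4·(2M4+M5)/6=485/331
t_q=1/2 → seg 0, τ=1/2; S=0+5768/993·τ+0·τ²+-1891/1986·τ³=14751/5296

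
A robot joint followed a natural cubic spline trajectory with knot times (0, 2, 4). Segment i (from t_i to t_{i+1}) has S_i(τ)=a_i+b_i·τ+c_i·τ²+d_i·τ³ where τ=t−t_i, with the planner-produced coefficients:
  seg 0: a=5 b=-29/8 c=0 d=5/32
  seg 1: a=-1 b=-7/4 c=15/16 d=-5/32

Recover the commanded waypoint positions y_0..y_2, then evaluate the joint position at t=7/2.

y_0=5 y_1=-1 y_2=-2
S(7/2) = -523/256

y_0 = S_0(0) = a_0 = 5
y_1 = S_1(0) = a_1 = -1
y_2 = S_1(2) = -2
t_q=7/2 is in segment 1 (τ=3/2); S_1(τ)=-523/256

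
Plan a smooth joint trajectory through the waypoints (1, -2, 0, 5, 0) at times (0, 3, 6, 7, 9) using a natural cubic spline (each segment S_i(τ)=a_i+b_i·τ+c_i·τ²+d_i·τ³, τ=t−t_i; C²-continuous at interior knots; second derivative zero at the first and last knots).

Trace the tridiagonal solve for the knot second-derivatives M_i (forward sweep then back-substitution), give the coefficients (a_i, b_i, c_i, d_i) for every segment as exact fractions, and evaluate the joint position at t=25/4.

  seg 0: a=1 b=-887/1020 c=0 d=-133/9180
  seg 1: a=-2 b=-643/510 c=-133/1020 d=473/1836
  seg 2: a=0 b=5011/1020 c=186/85 d=-2143/1020
  seg 3: a=5 b=1523/510 c=-1399/340 d=1399/2040
S(25/4) = 28987/21760

Δ: Δ0=-1, Δ1=2/3, Δ2=5, Δ3=-5/2
row 1: diag=12, rhs=10; c'=1/4, d'=5/6
row 2: denom=8−3·1/4=29/4; d'=(26−3·5/6)/(29/4)=94/29
row 3: denom=6−1·4/29=170/29; d'=(-45−1·94/29)/(170/29)=-1399/170
back: M3=-1399/170
back: M2=94/29−4/29·-1399/170=372/85
back: M1=5/6−1/4·372/85=-133/510
M: M0=0, M1=-133/510, M2=372/85, M3=-1399/170, M4=0
seg 0: a=1, c=M0/2=0, d=(M1−M0)/(6·3)=-133/9180, b=Δ0−h0·(2M0+M1)/6=-887/1020
seg 1: a=-2, c=M1/2=-133/1020, d=(M2−M1)/(6·3)=473/1836, b=Δ1−h1·(2M1+M2)/6=-643/510
seg 2: a=0, c=M2/2=186/85, d=(M3−M2)/(6·1)=-2143/1020, b=Δ2−h2·(2M2+M3)/6=5011/1020
seg 3: a=5, c=M3/2=-1399/340, d=(M4−M3)/(6·2)=1399/2040, b=Δ3−h3·(2M3+M4)/6=1523/510
t_q=25/4 → seg 2, τ=1/4; S=0+5011/1020·τ+186/85·τ²+-2143/1020·τ³=28987/21760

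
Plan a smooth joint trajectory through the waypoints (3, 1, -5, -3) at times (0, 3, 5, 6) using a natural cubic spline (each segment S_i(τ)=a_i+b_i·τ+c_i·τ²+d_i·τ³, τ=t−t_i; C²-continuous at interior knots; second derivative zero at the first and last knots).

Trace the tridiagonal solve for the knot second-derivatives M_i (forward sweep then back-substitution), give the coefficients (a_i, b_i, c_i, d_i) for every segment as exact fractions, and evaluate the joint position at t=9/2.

  seg 0: a=3 b=13/21 c=0 d=-1/7
  seg 1: a=1 b=-68/21 c=-9/7 d=59/84
  seg 2: a=-5 b=1/21 c=41/14 d=-41/42
S(9/2) = -981/224

Δ: Δ0=-2/3, Δ1=-3, Δ2=2
row 1: diag=10, rhs=-14; c'=1/5, d'=-7/5
row 2: denom=6−2·1/5=28/5; d'=(30−2·-7/5)/(28/5)=41/7
back: M2=41/7
back: M1=-7/5−1/5·41/7=-18/7
M: M0=0, M1=-18/7, M2=41/7, M3=0
seg 0: a=3, c=M0/2=0, d=(M1−M0)/(6·3)=-1/7, b=Δ0−h0·(2M0+M1)/6=13/21
seg 1: a=1, c=M1/2=-9/7, d=(M2−M1)/(6·2)=59/84, b=Δ1−h1·(2M1+M2)/6=-68/21
seg 2: a=-5, c=M2/2=41/14, d=(M3−M2)/(6·1)=-41/42, b=Δ2−h2·(2M2+M3)/6=1/21
t_q=9/2 → seg 1, τ=3/2; S=1+-68/21·τ+-9/7·τ²+59/84·τ³=-981/224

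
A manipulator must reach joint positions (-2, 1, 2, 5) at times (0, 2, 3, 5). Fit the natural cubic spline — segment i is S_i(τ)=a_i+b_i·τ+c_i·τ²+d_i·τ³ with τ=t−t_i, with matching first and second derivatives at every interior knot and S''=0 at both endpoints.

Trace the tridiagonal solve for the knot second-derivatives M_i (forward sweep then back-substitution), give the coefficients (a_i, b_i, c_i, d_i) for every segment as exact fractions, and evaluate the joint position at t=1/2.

Δ: Δ0=3/2, Δ1=1, Δ2=3/2
row 1: diag=6, rhs=-3; c'=1/6, d'=-1/2
row 2: denom=6−1·1/6=35/6; d'=(3−1·-1/2)/(35/6)=3/5
back: M2=3/5
back: M1=-1/2−1/6·3/5=-3/5
M: M0=0, M1=-3/5, M2=3/5, M3=0
seg 0: a=-2, c=M0/2=0, d=(M1−M0)/(6·2)=-1/20, b=Δ0−h0·(2M0+M1)/6=17/10
seg 1: a=1, c=M1/2=-3/10, d=(M2−M1)/(6·1)=1/5, b=Δ1−h1·(2M1+M2)/6=11/10
seg 2: a=2, c=M2/2=3/10, d=(M3−M2)/(6·2)=-1/20, b=Δ2−h2·(2M2+M3)/6=11/10
t_q=1/2 → seg 0, τ=1/2; S=-2+17/10·τ+0·τ²+-1/20·τ³=-37/32

  seg 0: a=-2 b=17/10 c=0 d=-1/20
  seg 1: a=1 b=11/10 c=-3/10 d=1/5
  seg 2: a=2 b=11/10 c=3/10 d=-1/20
S(1/2) = -37/32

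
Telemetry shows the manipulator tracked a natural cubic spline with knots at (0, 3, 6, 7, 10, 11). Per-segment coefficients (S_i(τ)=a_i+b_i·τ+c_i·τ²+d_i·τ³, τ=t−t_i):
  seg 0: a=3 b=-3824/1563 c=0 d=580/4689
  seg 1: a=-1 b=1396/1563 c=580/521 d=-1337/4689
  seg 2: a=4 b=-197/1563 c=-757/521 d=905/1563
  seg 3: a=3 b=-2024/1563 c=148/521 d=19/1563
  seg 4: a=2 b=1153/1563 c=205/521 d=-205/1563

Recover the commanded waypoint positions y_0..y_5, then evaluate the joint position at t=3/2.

y_0=3 y_1=-1 y_2=4 y_3=3 y_4=2 y_5=3
S(3/2) = -263/1042

y_0 = S_0(0) = a_0 = 3
y_1 = S_1(0) = a_1 = -1
y_2 = S_2(0) = a_2 = 4
y_3 = S_3(0) = a_3 = 3
y_4 = S_4(0) = a_4 = 2
y_5 = S_4(1) = 3
t_q=3/2 is in segment 0 (τ=3/2); S_0(τ)=-263/1042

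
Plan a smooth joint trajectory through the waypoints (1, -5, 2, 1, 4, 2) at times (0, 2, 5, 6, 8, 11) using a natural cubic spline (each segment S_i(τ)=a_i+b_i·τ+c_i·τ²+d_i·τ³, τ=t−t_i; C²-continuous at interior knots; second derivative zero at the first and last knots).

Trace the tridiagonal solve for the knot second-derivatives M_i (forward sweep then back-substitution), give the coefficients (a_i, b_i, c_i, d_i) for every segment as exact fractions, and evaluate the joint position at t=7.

Δ: Δ0=-3, Δ1=7/3, Δ2=-1, Δ3=3/2, Δ4=-2/3
row 1: diag=10, rhs=32; c'=3/10, d'=16/5
row 2: denom=8−3·3/10=71/10; d'=(-20−3·16/5)/(71/10)=-296/71
row 3: denom=6−1·10/71=416/71; d'=(15−1·-296/71)/(416/71)=1361/416
row 4: denom=10−2·71/208=969/104; d'=(-13−2·1361/416)/(969/104)=-1355/646
back: M4=-1355/646
back: M3=1361/416−71/208·-1355/646=1288/323
back: M2=-296/71−10/71·1288/323=-1528/323
back: M1=16/5−3/10·-1528/323=1492/323
M: M0=0, M1=1492/323, M2=-1528/323, M3=1288/323, M4=-1355/646, M5=0
seg 0: a=1, c=M0/2=0, d=(M1−M0)/(6·2)=373/969, b=Δ0−h0·(2M0+M1)/6=-4399/969
seg 1: a=-5, c=M1/2=746/323, d=(M2−M1)/(6·3)=-1510/2907, b=Δ1−h1·(2M1+M2)/6=77/969
seg 2: a=2, c=M2/2=-764/323, d=(M3−M2)/(6·1)=1408/969, b=Δ2−h2·(2M2+M3)/6=-5/57
seg 3: a=1, c=M3/2=644/323, d=(M4−M3)/(6·2)=-3931/7752, b=Δ3−h3·(2M3+M4)/6=-445/969
seg 4: a=4, c=M4/2=-1355/1292, d=(M5−M4)/(6·3)=1355/11628, b=Δ4−h4·(2M4+M5)/6=2773/1938
t_q=7 → seg 3, τ=1; S=1+-445/969·τ+644/323·τ²+-3931/7752·τ³=5239/2584

  seg 0: a=1 b=-4399/969 c=0 d=373/969
  seg 1: a=-5 b=77/969 c=746/323 d=-1510/2907
  seg 2: a=2 b=-5/57 c=-764/323 d=1408/969
  seg 3: a=1 b=-445/969 c=644/323 d=-3931/7752
  seg 4: a=4 b=2773/1938 c=-1355/1292 d=1355/11628
S(7) = 5239/2584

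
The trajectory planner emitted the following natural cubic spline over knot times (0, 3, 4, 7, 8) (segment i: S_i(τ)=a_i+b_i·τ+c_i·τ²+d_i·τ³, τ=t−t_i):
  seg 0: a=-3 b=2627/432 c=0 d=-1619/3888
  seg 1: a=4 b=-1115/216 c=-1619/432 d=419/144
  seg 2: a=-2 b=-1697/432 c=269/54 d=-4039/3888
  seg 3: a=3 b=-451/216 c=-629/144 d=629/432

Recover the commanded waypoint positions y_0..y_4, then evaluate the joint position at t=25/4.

y_0 = S_0(0) = a_0 = -3
y_1 = S_1(0) = a_1 = 4
y_2 = S_2(0) = a_2 = -2
y_3 = S_3(0) = a_3 = 3
y_4 = S_3(1) = -2
t_q=25/4 is in segment 2 (τ=9/4); S_2(τ)=7825/3072

y_0=-3 y_1=4 y_2=-2 y_3=3 y_4=-2
S(25/4) = 7825/3072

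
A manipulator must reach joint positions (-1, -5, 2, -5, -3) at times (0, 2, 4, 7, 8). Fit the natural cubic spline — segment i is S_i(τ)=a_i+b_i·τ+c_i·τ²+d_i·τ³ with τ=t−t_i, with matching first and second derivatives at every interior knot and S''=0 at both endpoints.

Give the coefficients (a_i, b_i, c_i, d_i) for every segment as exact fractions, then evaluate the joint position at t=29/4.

Δ: Δ0=-2, Δ1=7/2, Δ2=-7/3, Δ3=2
row 1: diag=8, rhs=33; c'=1/4, d'=33/8
row 2: denom=10−2·1/4=19/2; d'=(-35−2·33/8)/(19/2)=-173/38
row 3: denom=8−3·6/19=134/19; d'=(26−3·-173/38)/(134/19)=1507/268
back: M3=1507/268
back: M2=-173/38−6/19·1507/268=-424/67
back: M1=33/8−1/4·-424/67=3059/536
M: M0=0, M1=3059/536, M2=-424/67, M3=1507/268, M4=0
seg 0: a=-1, c=M0/2=0, d=(M1−M0)/(6·2)=3059/6432, b=Δ0−h0·(2M0+M1)/6=-6275/1608
seg 1: a=-5, c=M1/2=3059/1072, d=(M2−M1)/(6·2)=-6451/6432, b=Δ1−h1·(2M1+M2)/6=1451/804
seg 2: a=2, c=M2/2=-212/67, d=(M3−M2)/(6·3)=3203/4824, b=Δ2−h2·(2M2+M3)/6=1903/1608
seg 3: a=-5, c=M3/2=1507/536, d=(M4−M3)/(6·1)=-1507/1608, b=Δ3−h3·(2M3+M4)/6=101/804
t_q=29/4 → seg 3, τ=1/4; S=-5+101/804·τ+1507/536·τ²+-1507/1608·τ³=-164917/34304

  seg 0: a=-1 b=-6275/1608 c=0 d=3059/6432
  seg 1: a=-5 b=1451/804 c=3059/1072 d=-6451/6432
  seg 2: a=2 b=1903/1608 c=-212/67 d=3203/4824
  seg 3: a=-5 b=101/804 c=1507/536 d=-1507/1608
S(29/4) = -164917/34304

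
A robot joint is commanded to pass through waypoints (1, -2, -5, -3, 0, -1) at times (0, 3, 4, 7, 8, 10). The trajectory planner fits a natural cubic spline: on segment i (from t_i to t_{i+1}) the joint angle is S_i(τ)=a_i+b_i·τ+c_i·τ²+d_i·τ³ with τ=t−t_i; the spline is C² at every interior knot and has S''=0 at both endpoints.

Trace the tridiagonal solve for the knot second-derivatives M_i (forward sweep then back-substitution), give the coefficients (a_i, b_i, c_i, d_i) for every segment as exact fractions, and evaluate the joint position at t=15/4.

  seg 0: a=1 b=-475/5058 c=0 d=-4583/45522
  seg 1: a=-2 b=-7112/2529 c=-4583/5058 d=1211/1686
  seg 2: a=-5 b=-12491/5058 c=3158/2529 d=-3085/45522
  seg 3: a=-3 b=8075/2529 c=359/562 d=-4207/5058
  seg 4: a=0 b=9991/5058 c=-1565/843 d=1565/5058
S(15/4) = -465691/107904

Δ: Δ0=-1, Δ1=-3, Δ2=2/3, Δ3=3, Δ4=-1/2
row 1: diag=8, rhs=-12; c'=1/8, d'=-3/2
row 2: denom=8−1·1/8=63/8; d'=(22−1·-3/2)/(63/8)=188/63
row 3: denom=8−3·8/21=48/7; d'=(14−3·188/63)/(48/7)=53/72
row 4: denom=6−1·7/48=281/48; d'=(-21−1·53/72)/(281/48)=-3130/843
back: M4=-3130/843
back: M3=53/72−7/48·-3130/843=359/281
back: M2=188/63−8/21·359/281=6316/2529
back: M1=-3/2−1/8·6316/2529=-4583/2529
M: M0=0, M1=-4583/2529, M2=6316/2529, M3=359/281, M4=-3130/843, M5=0
seg 0: a=1, c=M0/2=0, d=(M1−M0)/(6·3)=-4583/45522, b=Δ0−h0·(2M0+M1)/6=-475/5058
seg 1: a=-2, c=M1/2=-4583/5058, d=(M2−M1)/(6·1)=1211/1686, b=Δ1−h1·(2M1+M2)/6=-7112/2529
seg 2: a=-5, c=M2/2=3158/2529, d=(M3−M2)/(6·3)=-3085/45522, b=Δ2−h2·(2M2+M3)/6=-12491/5058
seg 3: a=-3, c=M3/2=359/562, d=(M4−M3)/(6·1)=-4207/5058, b=Δ3−h3·(2M3+M4)/6=8075/2529
seg 4: a=0, c=M4/2=-1565/843, d=(M5−M4)/(6·2)=1565/5058, b=Δ4−h4·(2M4+M5)/6=9991/5058
t_q=15/4 → seg 1, τ=3/4; S=-2+-7112/2529·τ+-4583/5058·τ²+1211/1686·τ³=-465691/107904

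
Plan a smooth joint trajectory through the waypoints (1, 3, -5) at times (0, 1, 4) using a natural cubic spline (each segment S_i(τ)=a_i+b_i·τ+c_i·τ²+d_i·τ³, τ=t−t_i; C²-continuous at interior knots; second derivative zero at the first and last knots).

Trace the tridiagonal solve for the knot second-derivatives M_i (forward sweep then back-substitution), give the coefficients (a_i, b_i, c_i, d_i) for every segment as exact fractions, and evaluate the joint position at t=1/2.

Δ: Δ0=2, Δ1=-8/3
row 1: diag=8, rhs=-28; c'=3/8, d'=-7/2
back: M1=-7/2
M: M0=0, M1=-7/2, M2=0
seg 0: a=1, c=M0/2=0, d=(M1−M0)/(6·1)=-7/12, b=Δ0−h0·(2M0+M1)/6=31/12
seg 1: a=3, c=M1/2=-7/4, d=(M2−M1)/(6·3)=7/36, b=Δ1−h1·(2M1+M2)/6=5/6
t_q=1/2 → seg 0, τ=1/2; S=1+31/12·τ+0·τ²+-7/12·τ³=71/32

  seg 0: a=1 b=31/12 c=0 d=-7/12
  seg 1: a=3 b=5/6 c=-7/4 d=7/36
S(1/2) = 71/32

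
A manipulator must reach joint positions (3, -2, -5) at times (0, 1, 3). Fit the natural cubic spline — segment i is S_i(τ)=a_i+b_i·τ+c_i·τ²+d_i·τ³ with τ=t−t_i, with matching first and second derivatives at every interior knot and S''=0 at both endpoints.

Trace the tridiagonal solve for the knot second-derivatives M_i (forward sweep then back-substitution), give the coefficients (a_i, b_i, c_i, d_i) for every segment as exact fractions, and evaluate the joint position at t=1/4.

Δ: Δ0=-5, Δ1=-3/2
row 1: diag=6, rhs=21; c'=1/3, d'=7/2
back: M1=7/2
M: M0=0, M1=7/2, M2=0
seg 0: a=3, c=M0/2=0, d=(M1−M0)/(6·1)=7/12, b=Δ0−h0·(2M0+M1)/6=-67/12
seg 1: a=-2, c=M1/2=7/4, d=(M2−M1)/(6·2)=-7/24, b=Δ1−h1·(2M1+M2)/6=-23/6
t_q=1/4 → seg 0, τ=1/4; S=3+-67/12·τ+0·τ²+7/12·τ³=413/256

  seg 0: a=3 b=-67/12 c=0 d=7/12
  seg 1: a=-2 b=-23/6 c=7/4 d=-7/24
S(1/4) = 413/256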